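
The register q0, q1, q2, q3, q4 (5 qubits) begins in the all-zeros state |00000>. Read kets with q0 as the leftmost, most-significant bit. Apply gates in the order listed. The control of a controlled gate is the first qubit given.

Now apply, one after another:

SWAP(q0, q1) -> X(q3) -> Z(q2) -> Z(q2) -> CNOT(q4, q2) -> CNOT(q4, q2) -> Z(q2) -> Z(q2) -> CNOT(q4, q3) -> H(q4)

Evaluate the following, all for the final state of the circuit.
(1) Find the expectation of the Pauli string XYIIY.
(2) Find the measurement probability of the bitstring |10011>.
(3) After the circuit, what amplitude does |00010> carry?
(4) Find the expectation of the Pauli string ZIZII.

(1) The expectation value of XYIIY is 0. Key observation: steps 3-8 multiply out to the identity, so the circuit reduces to the remaining gates.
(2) The probability of measuring |10011> is 0.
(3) The amplitude on |00010> is sqrt(2)/2.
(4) In the final state, ZIZII has expectation 1.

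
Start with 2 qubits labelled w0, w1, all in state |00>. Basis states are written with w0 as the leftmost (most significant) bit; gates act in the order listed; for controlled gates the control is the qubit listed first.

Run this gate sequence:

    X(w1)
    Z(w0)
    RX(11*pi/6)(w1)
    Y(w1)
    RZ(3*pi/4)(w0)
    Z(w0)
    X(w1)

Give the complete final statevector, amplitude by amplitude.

After the circuit, the state carries amplitude (-sqrt(6) + sqrt(2))*exp(5*I*pi/8)/4 on |00>, (sqrt(2) + sqrt(6))*exp(I*pi/8)/4 on |01>, 0 on |10>, 0 on |11>.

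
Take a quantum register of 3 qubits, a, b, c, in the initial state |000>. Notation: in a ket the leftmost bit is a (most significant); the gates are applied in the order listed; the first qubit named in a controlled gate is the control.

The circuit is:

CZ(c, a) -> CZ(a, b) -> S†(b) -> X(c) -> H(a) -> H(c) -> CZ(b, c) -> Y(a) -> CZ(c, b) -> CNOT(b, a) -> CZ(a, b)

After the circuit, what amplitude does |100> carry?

The final state's coefficient on |100> equals I/2.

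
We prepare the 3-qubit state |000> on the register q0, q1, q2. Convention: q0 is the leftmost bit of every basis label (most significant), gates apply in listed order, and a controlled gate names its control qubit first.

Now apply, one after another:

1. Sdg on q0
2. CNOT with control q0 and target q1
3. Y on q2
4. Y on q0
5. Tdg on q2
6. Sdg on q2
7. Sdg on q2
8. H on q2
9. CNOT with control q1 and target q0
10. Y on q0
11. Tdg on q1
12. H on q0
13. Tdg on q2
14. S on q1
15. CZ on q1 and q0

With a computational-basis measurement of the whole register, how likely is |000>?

Outcome |000> occurs with probability 1/4.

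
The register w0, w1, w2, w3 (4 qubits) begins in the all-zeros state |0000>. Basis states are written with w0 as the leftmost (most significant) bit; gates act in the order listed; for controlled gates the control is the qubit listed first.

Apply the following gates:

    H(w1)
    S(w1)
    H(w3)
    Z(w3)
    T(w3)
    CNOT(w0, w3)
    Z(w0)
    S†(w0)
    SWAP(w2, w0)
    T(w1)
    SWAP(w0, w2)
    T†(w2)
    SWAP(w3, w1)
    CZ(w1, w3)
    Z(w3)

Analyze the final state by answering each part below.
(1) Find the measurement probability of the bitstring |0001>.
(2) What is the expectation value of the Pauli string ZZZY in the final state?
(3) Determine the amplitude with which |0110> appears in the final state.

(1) The probability of measuring |0001> is 1/4.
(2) The expectation value of ZZZY is -sqrt(2)/2.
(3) The final state's coefficient on |0110> equals 0.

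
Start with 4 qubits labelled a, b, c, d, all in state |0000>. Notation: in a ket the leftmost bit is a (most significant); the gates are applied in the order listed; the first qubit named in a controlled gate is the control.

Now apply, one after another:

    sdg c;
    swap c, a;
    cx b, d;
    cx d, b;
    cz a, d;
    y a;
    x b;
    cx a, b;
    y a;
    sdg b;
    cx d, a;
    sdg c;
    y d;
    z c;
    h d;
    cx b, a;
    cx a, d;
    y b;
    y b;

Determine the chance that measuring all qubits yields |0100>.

The probability of measuring |0100> is 0.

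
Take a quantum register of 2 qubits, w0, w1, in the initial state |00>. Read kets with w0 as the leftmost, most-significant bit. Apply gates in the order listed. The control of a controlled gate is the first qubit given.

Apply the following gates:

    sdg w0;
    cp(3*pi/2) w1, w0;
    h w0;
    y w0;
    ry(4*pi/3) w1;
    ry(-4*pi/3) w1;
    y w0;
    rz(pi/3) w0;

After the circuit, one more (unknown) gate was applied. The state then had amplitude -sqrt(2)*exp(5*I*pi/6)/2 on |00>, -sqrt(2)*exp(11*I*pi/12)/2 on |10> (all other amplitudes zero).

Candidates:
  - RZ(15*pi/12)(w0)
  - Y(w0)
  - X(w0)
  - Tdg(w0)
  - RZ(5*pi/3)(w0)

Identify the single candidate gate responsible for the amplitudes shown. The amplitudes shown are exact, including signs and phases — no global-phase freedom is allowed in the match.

The unique candidate consistent with the amplitudes is Tdg(w0).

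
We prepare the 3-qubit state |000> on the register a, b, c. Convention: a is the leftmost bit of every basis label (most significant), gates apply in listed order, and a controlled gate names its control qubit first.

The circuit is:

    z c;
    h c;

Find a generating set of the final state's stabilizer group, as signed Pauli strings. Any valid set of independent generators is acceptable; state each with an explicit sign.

One valid set of independent stabilizer generators is +IIX, +ZII, +IZI (any independent generating set of the same group is equally correct).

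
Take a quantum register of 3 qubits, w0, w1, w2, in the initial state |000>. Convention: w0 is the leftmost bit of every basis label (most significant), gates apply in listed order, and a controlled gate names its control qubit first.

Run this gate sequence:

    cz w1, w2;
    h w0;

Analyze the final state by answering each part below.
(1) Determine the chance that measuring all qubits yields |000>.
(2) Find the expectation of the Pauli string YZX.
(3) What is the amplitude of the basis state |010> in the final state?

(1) Outcome |000> occurs with probability 1/2.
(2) The expectation value of YZX is 0.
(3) |010> carries amplitude 0 in the final state.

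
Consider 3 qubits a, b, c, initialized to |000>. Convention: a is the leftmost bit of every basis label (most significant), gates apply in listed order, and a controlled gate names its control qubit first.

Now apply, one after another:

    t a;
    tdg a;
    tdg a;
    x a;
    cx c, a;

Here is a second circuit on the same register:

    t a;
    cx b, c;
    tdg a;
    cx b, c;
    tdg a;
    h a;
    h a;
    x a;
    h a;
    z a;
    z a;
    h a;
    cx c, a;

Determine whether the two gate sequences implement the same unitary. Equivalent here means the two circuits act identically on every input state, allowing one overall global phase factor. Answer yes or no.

Yes — the two circuits implement the same unitary up to a global phase.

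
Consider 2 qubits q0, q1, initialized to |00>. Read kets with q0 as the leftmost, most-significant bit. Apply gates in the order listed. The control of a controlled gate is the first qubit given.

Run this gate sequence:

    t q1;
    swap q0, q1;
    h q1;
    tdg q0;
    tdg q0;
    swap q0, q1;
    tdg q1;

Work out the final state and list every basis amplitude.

The final amplitudes are sqrt(2)/2 on |00>, 0 on |01>, sqrt(2)/2 on |10>, 0 on |11>.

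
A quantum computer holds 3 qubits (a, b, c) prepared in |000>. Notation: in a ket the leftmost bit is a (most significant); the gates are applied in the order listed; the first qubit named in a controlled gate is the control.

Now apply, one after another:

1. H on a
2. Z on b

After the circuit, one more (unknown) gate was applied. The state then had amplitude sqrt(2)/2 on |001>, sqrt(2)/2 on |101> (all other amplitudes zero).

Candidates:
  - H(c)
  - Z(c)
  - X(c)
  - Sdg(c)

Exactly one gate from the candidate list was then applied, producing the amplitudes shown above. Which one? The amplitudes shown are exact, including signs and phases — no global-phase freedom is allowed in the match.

The unique candidate consistent with the amplitudes is X(c).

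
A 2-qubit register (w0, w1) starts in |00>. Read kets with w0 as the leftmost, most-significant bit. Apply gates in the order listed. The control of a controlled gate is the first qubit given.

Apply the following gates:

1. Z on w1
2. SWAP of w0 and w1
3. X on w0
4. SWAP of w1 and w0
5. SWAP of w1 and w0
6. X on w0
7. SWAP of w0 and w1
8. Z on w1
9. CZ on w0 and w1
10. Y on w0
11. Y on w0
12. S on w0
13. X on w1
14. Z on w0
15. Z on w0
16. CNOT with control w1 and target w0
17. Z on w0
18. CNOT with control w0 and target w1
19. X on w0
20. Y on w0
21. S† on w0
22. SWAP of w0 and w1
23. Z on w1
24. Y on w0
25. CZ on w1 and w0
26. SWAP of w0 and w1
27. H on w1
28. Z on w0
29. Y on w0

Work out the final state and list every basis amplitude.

After the circuit, the state carries amplitude sqrt(2)/2 on |00>, -sqrt(2)/2 on |01>, 0 on |10>, 0 on |11>. Key observation: the block from step 1 through step 8 cancels to the identity and can be dropped.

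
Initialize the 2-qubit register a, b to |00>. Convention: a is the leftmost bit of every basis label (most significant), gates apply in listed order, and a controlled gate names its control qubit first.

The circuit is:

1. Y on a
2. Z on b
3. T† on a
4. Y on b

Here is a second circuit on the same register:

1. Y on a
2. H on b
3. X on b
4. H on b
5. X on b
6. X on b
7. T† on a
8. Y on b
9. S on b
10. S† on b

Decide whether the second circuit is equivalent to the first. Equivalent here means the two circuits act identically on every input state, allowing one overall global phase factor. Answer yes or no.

Yes — the two circuits implement the same unitary up to a global phase.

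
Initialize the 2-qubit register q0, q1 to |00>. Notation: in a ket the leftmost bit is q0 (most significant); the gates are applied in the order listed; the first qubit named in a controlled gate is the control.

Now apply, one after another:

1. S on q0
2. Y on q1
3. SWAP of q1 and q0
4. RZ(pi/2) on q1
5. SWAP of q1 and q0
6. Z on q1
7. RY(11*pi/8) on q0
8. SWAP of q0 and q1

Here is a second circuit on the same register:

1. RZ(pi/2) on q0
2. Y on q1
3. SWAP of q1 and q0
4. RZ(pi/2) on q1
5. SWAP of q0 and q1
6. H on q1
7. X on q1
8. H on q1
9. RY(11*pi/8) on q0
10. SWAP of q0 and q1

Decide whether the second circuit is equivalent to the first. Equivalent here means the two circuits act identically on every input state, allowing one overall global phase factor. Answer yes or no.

Yes, they are equivalent — the unitaries differ by at most a global phase.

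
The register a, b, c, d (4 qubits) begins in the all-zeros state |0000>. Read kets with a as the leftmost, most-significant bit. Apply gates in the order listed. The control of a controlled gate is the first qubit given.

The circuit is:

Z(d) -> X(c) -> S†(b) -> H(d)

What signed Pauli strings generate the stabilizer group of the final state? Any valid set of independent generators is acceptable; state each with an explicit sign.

The final state is stabilized by the group generated by +IIIX, +ZIII, +IZII, -IIZI; other independent generating sets are equally valid.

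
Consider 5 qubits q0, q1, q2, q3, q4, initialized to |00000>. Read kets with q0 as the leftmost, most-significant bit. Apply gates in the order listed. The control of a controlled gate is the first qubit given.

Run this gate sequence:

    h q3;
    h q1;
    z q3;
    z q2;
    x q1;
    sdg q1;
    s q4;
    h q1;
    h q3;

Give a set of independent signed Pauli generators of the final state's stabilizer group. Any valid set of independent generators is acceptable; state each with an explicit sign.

One valid set of independent stabilizer generators is +IYIII, +ZIIII, +IIZII, -IIIZI, +IIIIZ (any independent generating set of the same group is equally correct).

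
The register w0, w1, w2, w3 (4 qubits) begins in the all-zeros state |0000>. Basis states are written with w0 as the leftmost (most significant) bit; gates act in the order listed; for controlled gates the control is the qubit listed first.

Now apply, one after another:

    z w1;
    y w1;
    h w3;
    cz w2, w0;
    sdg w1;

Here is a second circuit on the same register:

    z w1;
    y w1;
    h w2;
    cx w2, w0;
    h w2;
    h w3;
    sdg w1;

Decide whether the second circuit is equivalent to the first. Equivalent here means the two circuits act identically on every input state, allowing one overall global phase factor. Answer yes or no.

No — the two circuits implement different unitaries, even allowing a global phase.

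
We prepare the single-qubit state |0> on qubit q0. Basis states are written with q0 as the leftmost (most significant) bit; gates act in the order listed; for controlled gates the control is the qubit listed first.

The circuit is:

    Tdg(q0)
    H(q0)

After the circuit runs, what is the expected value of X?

In the final state, X has expectation 1.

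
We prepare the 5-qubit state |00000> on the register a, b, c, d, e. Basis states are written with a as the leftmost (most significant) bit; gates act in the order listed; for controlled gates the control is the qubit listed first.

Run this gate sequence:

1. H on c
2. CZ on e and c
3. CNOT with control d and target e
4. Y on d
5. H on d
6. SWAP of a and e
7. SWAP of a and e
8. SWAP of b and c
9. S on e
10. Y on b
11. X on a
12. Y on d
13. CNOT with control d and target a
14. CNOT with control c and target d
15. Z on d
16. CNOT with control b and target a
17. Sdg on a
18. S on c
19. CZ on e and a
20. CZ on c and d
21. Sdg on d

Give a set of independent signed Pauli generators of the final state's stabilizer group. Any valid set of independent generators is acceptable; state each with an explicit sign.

One valid set of independent stabilizer generators is -XZIXI, -IXIYI, -ZZIZI, +IIZII, +IIIIZ (any independent generating set of the same group is equally correct). Key observation: gates 6-7 undo each other exactly, leaving only the rest of the circuit to track.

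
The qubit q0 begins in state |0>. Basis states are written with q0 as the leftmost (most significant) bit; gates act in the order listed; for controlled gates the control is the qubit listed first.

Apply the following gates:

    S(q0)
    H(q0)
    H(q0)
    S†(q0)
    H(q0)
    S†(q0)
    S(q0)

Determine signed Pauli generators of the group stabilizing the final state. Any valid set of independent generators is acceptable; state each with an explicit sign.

One valid set of independent stabilizer generators is +X (any independent generating set of the same group is equally correct).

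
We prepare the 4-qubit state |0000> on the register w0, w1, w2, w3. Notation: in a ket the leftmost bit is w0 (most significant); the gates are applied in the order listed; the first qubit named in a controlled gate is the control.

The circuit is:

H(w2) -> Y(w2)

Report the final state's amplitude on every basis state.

The final amplitudes are -sqrt(2)*I/2 on |0000>, sqrt(2)*I/2 on |0010>, and 0 on every other basis state.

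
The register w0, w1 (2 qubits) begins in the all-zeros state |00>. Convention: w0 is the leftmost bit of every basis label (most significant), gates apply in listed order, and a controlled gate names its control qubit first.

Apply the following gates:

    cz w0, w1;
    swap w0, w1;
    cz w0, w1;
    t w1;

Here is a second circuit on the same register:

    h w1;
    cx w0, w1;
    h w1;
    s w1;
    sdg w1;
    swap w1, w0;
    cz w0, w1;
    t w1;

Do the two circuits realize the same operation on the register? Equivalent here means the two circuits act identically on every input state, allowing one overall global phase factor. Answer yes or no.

Yes, they are equivalent — the unitaries differ by at most a global phase.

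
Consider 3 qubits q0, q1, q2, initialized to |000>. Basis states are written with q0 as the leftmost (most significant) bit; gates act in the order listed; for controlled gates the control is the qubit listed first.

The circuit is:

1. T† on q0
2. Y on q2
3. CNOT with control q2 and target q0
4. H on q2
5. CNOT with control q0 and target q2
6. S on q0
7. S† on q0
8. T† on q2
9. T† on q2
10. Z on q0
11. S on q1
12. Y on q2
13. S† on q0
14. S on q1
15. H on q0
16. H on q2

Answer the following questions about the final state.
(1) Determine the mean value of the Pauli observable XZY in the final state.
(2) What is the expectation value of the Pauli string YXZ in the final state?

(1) In the final state, XZY has expectation 1.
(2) The observable YXZ averages to 0.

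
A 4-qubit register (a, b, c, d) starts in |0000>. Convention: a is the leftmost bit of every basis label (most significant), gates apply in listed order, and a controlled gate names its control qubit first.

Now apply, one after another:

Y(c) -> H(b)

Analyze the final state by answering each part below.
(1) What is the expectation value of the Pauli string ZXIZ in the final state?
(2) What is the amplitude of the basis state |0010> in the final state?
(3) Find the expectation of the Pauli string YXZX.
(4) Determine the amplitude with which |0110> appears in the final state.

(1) In the final state, ZXIZ has expectation 1.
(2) The amplitude on |0010> is sqrt(2)*I/2.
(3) In the final state, YXZX has expectation 0.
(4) |0110> carries amplitude sqrt(2)*I/2 in the final state.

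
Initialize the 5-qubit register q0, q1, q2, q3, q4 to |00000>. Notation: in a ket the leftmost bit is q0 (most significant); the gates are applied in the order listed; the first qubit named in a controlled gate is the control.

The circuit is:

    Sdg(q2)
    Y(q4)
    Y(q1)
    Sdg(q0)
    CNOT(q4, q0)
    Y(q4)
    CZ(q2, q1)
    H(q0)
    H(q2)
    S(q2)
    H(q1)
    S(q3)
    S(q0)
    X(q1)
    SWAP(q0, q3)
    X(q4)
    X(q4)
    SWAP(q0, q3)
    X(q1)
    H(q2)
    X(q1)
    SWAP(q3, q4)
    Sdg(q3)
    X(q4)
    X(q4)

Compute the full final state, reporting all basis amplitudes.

After the circuit, the state carries amplitude 1/4 - I/4 on |00000>, -1/4 - I/4 on |00100>, -1/4 + I/4 on |01000>, 1/4 + I/4 on |01100>, -1/4 - I/4 on |10000>, -1/4 + I/4 on |10100>, 1/4 + I/4 on |11000>, 1/4 - I/4 on |11100>, and 0 on every other basis state.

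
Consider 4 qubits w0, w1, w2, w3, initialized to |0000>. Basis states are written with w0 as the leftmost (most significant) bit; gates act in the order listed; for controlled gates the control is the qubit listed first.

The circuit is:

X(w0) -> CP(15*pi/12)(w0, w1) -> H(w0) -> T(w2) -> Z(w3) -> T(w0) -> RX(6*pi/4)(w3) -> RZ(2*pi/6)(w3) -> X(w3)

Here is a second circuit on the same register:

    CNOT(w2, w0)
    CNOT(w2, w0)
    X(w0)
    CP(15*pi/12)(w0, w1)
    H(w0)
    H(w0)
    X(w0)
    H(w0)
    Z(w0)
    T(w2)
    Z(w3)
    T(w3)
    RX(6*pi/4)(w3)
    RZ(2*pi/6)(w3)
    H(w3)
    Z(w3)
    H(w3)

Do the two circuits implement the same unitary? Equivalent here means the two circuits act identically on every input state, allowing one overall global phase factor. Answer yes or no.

No — the two circuits implement different unitaries, even allowing a global phase.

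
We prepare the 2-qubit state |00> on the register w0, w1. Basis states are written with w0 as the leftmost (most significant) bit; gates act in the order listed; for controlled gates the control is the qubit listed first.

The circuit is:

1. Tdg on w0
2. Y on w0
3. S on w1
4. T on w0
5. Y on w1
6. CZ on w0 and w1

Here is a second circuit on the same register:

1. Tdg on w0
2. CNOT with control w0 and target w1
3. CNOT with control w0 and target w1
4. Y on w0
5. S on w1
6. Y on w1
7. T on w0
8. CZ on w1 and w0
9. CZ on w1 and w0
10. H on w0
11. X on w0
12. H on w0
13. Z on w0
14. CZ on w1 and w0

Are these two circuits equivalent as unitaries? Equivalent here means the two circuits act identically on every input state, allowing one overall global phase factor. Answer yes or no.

Yes: on every input state the two circuits agree up to one overall phase factor.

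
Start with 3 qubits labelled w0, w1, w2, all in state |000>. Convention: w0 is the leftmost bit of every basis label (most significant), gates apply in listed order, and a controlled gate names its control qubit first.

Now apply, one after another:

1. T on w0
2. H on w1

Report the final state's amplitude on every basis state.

The final amplitudes are sqrt(2)/2 on |000>, sqrt(2)/2 on |010>, and 0 on every other basis state.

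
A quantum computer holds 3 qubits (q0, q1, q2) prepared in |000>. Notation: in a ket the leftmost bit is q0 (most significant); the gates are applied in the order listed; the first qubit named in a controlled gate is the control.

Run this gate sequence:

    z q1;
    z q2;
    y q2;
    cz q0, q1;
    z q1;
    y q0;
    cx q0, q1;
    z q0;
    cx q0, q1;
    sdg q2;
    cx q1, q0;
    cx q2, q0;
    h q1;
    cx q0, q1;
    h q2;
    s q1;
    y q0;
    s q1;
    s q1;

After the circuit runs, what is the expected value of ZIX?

In the final state, ZIX has expectation 1.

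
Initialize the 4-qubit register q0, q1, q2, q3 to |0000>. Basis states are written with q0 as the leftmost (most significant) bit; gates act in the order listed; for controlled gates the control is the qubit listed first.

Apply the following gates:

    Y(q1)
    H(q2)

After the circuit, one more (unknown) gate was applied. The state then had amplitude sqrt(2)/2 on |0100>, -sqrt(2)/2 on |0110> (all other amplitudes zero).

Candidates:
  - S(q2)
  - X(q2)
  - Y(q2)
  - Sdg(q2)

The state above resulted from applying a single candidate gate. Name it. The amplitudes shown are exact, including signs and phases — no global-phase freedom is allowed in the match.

It was Y(q2) that produced the state shown.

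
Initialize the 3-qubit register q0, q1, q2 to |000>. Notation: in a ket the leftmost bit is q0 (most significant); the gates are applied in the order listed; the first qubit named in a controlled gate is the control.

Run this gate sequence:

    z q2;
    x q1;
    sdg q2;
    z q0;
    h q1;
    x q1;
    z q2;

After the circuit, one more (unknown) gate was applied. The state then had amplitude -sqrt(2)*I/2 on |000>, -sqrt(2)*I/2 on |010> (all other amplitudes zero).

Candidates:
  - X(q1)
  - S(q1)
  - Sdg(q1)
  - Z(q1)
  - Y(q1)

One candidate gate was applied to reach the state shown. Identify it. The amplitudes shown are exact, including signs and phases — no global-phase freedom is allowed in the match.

It was Y(q1) that produced the state shown.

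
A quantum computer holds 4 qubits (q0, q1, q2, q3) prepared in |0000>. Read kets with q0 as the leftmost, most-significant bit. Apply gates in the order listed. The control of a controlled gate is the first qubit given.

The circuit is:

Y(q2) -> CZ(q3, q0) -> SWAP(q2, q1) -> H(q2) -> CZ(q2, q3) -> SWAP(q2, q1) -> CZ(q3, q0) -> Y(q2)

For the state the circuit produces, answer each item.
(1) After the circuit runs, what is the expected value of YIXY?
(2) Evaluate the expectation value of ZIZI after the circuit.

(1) In the final state, YIXY has expectation 0.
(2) The observable ZIZI averages to 1.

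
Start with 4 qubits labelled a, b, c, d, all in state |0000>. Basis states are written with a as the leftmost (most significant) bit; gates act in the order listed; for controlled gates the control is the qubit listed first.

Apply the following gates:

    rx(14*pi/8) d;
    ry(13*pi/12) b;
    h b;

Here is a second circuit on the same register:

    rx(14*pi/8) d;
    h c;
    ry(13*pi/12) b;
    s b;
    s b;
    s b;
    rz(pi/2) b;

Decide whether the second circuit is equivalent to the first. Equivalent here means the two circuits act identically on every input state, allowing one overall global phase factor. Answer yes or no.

No, they are not equivalent — no single phase factor reconciles the two unitaries.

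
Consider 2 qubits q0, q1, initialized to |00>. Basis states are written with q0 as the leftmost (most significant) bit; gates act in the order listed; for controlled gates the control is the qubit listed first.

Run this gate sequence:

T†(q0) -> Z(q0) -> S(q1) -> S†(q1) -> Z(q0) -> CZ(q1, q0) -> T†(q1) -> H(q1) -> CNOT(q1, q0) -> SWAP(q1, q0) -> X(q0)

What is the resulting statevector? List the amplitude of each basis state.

The final amplitudes are 0 on |00>, sqrt(2)/2 on |01>, sqrt(2)/2 on |10>, 0 on |11>. Key observation: gates 2-5 undo each other exactly, leaving only the rest of the circuit to track.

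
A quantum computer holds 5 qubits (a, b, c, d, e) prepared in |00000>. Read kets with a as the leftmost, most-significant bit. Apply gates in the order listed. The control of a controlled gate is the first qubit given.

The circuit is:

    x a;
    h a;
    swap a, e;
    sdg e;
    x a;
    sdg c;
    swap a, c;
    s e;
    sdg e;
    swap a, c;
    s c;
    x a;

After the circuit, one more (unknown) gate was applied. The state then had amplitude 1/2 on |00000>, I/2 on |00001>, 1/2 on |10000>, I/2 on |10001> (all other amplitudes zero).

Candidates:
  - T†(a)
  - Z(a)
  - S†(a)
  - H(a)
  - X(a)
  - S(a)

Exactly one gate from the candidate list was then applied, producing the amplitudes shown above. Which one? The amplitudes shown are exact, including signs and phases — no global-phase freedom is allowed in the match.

The unique candidate consistent with the amplitudes is H(a). Key observation: the block from step 5 through step 12 cancels to the identity and can be dropped.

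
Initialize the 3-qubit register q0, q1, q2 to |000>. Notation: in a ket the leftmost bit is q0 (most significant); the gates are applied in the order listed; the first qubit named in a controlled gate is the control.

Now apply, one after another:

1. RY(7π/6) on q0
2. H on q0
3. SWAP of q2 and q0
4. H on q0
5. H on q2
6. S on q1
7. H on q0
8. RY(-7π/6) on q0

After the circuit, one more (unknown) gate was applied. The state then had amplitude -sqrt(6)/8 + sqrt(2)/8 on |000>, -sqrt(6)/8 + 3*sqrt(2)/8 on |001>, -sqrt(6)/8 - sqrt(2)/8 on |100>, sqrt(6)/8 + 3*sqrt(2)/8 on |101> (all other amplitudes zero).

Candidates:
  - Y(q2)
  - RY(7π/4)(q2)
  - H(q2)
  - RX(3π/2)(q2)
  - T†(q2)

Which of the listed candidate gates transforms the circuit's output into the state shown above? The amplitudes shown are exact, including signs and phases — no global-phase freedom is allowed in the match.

It was H(q2) that produced the state shown.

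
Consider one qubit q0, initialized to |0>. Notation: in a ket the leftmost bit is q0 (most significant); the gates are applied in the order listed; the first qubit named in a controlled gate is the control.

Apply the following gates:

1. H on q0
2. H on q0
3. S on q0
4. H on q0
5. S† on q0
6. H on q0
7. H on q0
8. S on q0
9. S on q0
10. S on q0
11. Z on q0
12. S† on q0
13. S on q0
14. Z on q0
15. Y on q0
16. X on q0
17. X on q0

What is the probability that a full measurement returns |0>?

Outcome |0> occurs with probability 1/2.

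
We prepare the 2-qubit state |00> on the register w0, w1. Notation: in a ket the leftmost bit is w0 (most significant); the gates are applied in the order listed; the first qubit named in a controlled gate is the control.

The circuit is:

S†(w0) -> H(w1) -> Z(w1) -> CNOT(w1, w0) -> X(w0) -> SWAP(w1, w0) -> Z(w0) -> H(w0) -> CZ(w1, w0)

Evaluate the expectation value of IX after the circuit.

The observable IX averages to 1.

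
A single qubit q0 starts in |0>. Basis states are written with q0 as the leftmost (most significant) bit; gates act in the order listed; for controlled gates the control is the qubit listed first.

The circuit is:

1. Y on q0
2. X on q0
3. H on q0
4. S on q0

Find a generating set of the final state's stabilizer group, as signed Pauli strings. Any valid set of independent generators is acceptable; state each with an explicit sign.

One valid set of independent stabilizer generators is +Y (any independent generating set of the same group is equally correct).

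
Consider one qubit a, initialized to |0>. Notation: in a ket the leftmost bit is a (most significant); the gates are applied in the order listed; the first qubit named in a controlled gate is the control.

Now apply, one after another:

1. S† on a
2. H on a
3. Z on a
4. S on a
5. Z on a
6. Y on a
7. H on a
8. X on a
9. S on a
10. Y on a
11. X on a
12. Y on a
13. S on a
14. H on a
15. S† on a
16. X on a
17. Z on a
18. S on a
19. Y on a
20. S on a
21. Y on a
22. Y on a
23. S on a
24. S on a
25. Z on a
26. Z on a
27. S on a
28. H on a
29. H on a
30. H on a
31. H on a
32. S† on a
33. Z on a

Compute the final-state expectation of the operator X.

The expectation value of X is 1.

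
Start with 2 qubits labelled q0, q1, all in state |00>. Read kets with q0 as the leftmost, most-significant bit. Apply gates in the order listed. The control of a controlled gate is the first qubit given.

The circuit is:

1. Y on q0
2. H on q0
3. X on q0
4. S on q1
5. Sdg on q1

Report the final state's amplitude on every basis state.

The resulting statevector has amplitude -sqrt(2)*I/2 on |00>, 0 on |01>, sqrt(2)*I/2 on |10>, 0 on |11>. Key observation: steps 4-5 multiply out to the identity, so the circuit reduces to the remaining gates.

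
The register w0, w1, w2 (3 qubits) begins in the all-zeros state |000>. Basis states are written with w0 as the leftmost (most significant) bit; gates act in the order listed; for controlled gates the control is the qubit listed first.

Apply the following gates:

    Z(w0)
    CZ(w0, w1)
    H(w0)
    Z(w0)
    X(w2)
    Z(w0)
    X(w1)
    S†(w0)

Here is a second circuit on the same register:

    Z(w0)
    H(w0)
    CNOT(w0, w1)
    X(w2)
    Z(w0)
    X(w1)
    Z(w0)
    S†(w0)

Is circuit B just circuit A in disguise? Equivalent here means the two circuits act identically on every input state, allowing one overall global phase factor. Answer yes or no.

No, they are not equivalent — no single phase factor reconciles the two unitaries.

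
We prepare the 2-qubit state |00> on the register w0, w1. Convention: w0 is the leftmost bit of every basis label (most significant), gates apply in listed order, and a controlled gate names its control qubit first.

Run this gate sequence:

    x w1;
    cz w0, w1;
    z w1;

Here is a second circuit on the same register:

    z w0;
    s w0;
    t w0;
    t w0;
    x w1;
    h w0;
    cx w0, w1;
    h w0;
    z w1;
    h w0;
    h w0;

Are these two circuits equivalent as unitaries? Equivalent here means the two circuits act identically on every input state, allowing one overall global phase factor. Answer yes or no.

No — the two circuits implement different unitaries, even allowing a global phase.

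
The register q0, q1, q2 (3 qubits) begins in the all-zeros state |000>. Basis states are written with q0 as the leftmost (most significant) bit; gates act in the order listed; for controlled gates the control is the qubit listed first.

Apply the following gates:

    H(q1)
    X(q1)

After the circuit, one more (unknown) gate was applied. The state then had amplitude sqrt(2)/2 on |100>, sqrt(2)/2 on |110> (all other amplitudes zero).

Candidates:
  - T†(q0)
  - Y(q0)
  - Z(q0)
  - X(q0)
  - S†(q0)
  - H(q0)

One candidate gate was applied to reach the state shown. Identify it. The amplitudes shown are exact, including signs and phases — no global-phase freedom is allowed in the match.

The applied gate was X(q0).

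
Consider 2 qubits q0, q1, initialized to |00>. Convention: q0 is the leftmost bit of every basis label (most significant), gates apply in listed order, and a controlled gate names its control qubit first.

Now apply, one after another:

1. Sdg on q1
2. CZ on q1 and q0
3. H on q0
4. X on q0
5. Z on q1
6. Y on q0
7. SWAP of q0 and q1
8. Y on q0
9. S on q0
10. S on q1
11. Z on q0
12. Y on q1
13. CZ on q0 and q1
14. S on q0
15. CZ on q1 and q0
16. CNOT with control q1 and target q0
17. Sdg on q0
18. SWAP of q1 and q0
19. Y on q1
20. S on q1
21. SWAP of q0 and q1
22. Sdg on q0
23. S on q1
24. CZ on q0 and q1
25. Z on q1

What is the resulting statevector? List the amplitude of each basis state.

The final amplitudes are sqrt(2)/2 on |00>, 0 on |01>, 0 on |10>, -sqrt(2)*I/2 on |11>.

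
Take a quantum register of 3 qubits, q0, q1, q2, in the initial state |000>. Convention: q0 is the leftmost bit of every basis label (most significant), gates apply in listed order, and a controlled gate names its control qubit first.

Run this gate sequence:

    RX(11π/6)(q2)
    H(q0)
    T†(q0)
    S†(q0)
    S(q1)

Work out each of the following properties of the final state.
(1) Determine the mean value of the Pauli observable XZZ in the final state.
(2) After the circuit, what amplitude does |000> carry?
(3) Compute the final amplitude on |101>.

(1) The observable XZZ averages to -sqrt(6)/4.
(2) The amplitude on |000> is -sqrt(3)/4 - 1/4.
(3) The final state's coefficient on |101> equals (-1 + sqrt(3))*exp(3*I*pi/4)/4.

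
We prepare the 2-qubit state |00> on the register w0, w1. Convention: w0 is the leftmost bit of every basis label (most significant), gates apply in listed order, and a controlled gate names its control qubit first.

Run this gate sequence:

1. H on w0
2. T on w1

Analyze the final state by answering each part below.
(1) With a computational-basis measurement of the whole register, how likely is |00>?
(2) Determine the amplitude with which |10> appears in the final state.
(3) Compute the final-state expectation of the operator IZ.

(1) The probability of measuring |00> is 1/2.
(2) |10> carries amplitude sqrt(2)/2 in the final state.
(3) The observable IZ averages to 1.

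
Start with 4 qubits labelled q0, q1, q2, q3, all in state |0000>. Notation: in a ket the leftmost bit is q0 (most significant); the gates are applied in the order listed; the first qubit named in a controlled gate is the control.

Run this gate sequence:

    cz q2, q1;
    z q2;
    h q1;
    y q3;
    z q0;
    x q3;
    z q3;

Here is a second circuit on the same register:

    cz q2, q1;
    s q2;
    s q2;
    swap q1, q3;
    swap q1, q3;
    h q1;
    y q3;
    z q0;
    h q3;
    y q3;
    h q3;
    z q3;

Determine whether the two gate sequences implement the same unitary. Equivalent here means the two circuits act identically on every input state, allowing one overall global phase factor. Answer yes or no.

No: there is an input state on which the two circuits produce genuinely different outputs (not merely differing by a phase).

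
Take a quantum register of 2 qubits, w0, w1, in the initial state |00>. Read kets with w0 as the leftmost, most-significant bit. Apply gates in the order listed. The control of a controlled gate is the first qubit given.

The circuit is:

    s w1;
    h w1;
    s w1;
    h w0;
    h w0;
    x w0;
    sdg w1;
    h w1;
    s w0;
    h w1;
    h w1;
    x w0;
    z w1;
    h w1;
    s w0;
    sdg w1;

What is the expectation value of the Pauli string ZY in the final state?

The observable ZY averages to -1.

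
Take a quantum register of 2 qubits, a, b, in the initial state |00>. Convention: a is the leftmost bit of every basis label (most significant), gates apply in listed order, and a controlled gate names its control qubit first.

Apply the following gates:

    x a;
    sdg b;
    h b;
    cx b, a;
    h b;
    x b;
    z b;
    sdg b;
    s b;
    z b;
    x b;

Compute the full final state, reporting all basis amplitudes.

After the circuit, the state carries amplitude 1/2 on |00>, -1/2 on |01>, 1/2 on |10>, 1/2 on |11>. Key observation: gates 6-11 undo each other exactly, leaving only the rest of the circuit to track.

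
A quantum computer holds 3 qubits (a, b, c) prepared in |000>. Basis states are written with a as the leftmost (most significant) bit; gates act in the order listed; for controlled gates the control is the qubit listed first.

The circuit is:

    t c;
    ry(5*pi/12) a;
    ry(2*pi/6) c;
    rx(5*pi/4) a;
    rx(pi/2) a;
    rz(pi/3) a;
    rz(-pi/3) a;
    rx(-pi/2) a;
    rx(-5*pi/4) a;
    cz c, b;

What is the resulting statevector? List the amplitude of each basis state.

The final amplitudes are 3*sqrt(2 - sqrt(2))/8 + sqrt(3*sqrt(2) + 6)/8 on |000>, sqrt(6 - 3*sqrt(2))/8 + sqrt(sqrt(2) + 2)/8 on |001>, 0 on |010>, 0 on |011>, -sqrt(6 - 3*sqrt(2))/8 + 3*sqrt(sqrt(2) + 2)/8 on |100>, -sqrt(2 - sqrt(2))/8 + sqrt(3*sqrt(2) + 6)/8 on |101>, 0 on |110>, 0 on |111>. Key observation: the block from step 4 through step 9 cancels to the identity and can be dropped.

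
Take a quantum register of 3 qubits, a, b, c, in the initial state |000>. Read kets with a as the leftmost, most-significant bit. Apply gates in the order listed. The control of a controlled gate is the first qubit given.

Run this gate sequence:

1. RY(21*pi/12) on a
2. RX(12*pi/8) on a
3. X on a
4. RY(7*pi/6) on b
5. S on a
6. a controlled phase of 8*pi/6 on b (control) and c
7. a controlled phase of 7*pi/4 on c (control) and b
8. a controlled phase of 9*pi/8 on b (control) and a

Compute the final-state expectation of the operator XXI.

In the final state, XXI has expectation sqrt(2)*(-2 + sqrt(2 - sqrt(2)) + sqrt(sqrt(2) + 2))/16.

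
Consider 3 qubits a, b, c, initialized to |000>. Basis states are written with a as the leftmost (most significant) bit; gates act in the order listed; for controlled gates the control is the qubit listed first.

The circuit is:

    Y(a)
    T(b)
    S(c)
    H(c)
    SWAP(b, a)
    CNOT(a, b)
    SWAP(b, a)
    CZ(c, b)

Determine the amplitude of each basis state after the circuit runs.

After the circuit, the state carries amplitude sqrt(2)*I/2 on |100>, sqrt(2)*I/2 on |101>, and 0 on every other basis state.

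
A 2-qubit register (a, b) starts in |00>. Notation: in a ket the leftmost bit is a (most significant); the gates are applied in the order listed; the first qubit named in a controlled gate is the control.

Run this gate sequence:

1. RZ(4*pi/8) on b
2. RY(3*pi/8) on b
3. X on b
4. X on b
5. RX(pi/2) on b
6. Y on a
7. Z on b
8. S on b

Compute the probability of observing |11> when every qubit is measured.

Outcome |11> occurs with probability 1/2. Key observation: steps 3-4 multiply out to the identity, so the circuit reduces to the remaining gates.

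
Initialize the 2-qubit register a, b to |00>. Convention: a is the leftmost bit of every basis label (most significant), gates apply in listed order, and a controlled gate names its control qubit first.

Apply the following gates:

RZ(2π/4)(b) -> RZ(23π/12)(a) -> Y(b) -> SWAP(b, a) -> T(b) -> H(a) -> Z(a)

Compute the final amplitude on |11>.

|11> carries amplitude 0 in the final state.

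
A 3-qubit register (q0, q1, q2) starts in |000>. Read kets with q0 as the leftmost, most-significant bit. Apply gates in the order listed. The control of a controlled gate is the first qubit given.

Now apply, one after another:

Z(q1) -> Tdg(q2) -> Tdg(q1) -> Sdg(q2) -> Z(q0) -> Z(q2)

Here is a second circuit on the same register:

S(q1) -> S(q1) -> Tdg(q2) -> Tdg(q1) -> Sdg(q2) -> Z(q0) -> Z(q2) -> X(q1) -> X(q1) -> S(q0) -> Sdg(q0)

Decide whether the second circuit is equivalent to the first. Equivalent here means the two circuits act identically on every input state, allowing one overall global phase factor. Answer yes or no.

Yes: on every input state the two circuits agree up to one overall phase factor.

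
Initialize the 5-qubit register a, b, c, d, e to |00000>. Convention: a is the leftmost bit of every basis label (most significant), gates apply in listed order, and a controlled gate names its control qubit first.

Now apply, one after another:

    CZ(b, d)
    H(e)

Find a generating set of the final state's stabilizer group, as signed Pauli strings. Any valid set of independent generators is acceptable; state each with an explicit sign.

One valid set of independent stabilizer generators is +IIIIX, +ZIIII, +IZIII, +IIZII, +IIIZI (any independent generating set of the same group is equally correct).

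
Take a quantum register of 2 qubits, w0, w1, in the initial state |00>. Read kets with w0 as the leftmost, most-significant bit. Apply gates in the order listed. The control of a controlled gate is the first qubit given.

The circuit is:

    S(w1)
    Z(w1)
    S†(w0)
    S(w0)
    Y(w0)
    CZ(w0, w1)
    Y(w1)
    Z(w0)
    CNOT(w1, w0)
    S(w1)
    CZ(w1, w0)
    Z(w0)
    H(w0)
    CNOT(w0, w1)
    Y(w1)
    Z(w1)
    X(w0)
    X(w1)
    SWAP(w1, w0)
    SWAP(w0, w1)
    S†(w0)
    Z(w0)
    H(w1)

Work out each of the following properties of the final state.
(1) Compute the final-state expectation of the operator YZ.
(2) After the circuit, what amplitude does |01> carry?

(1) The expectation value of YZ is 1.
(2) The amplitude on |01> is 1/2.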